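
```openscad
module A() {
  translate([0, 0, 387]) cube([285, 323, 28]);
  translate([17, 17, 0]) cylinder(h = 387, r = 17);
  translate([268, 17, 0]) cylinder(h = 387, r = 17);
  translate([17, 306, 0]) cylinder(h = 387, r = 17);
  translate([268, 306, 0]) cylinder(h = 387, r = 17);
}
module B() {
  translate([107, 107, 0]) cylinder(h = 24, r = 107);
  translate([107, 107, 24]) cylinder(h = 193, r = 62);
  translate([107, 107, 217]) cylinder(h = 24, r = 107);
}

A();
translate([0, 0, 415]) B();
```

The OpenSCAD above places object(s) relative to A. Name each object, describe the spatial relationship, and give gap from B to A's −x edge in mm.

The spool's min-x is at 0; the stool's min-x is 0; gap = 0 mm.

A is a stool. B is a spool. The spool is on top of the stool. The gap from the spool to the stool's −x edge is 0 mm.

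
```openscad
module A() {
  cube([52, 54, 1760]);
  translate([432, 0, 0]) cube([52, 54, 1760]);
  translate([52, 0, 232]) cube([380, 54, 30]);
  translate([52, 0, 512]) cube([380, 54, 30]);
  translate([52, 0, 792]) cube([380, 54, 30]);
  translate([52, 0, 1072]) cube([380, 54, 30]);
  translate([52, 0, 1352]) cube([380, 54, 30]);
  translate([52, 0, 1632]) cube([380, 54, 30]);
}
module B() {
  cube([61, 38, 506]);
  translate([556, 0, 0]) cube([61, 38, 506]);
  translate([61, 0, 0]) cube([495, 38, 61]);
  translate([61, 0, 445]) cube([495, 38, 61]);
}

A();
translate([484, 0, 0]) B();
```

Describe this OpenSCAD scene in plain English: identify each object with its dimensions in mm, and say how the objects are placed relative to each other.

A is a straight ladder. Two 52×54 mm vertical rails, 1760 mm tall, stand 484 mm apart (outside-to-outside) with their front faces coplanar on the −y side. 6 rungs, each 54 mm deep and 30 mm tall, span between the inner faces of the rails, front faces flush with the rails. The lowest rung's underside is at z = 232 mm and rungs are spaced 280 mm apart (underside to underside).

B is a picture frame with a 495×384 mm rectangular opening (x by z) and a uniform 61 mm border on every side. Frame depth is 38 mm along y. It is built from two vertical stiles running the full outside height and two horizontal rails spanning the gap between the stiles.

The picture frame is against the ladder's +x side, with their −y faces flush.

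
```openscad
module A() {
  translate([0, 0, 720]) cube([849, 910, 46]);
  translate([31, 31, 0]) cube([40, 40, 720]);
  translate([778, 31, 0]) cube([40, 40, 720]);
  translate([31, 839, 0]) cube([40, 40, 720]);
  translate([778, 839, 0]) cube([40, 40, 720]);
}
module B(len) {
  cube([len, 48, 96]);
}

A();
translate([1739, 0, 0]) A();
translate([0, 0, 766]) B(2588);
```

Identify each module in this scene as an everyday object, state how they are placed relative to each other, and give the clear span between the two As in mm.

A is a table. B is a beam. A beam spans the tops of two tables. The clear span between the two tables is 890 mm.

Second table starts at x = 1739; first ends at x = 849; clear span = 1739 − 849 = 890 mm.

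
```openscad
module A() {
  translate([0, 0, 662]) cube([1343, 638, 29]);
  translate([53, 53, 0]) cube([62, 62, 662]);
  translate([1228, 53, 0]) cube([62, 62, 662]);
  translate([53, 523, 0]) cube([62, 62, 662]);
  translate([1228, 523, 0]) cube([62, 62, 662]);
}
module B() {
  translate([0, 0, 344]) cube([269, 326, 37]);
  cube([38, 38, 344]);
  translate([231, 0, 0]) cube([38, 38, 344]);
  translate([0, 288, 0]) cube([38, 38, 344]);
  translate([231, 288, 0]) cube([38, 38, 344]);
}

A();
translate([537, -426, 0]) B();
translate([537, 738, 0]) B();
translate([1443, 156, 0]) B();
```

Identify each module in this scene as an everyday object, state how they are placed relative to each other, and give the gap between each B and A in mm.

Each stool's nearest face is 100 mm from the table's bounding box.

A is a table. B is a stool. Three stools sit around the table at the −y, +y, +x sides. The gap between each stool and the table is 100 mm.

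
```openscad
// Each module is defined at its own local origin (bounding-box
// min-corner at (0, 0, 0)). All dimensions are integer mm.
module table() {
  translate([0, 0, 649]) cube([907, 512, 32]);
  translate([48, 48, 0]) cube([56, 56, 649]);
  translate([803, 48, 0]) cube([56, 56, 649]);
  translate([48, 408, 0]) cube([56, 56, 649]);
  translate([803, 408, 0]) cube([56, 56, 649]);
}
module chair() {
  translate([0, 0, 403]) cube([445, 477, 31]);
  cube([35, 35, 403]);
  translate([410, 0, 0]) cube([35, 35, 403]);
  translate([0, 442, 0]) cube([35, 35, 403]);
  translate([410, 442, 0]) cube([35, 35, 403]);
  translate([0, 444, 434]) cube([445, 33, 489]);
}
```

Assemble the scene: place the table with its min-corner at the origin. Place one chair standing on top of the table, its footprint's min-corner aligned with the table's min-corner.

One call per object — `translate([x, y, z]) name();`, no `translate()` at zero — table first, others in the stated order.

table();
translate([0, 0, 681]) chair();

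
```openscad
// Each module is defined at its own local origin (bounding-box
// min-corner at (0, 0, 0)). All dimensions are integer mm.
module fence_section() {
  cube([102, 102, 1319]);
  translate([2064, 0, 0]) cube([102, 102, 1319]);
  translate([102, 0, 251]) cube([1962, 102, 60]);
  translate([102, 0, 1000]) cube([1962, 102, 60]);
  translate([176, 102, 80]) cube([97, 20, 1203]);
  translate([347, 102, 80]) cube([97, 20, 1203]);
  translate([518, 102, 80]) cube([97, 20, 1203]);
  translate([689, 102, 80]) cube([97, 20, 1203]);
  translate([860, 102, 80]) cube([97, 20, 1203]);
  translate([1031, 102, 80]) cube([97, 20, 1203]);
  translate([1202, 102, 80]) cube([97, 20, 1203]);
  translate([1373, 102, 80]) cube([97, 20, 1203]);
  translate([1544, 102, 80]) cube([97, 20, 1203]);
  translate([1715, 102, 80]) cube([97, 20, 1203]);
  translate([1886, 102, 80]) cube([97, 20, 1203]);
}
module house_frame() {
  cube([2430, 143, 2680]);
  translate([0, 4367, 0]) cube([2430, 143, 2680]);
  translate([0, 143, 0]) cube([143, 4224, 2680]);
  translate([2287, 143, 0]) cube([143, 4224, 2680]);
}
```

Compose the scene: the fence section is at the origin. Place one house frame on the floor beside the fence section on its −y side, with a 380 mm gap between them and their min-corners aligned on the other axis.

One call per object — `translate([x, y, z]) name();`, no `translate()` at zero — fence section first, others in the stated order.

fence_section();
translate([0, -4890, 0]) house_frame();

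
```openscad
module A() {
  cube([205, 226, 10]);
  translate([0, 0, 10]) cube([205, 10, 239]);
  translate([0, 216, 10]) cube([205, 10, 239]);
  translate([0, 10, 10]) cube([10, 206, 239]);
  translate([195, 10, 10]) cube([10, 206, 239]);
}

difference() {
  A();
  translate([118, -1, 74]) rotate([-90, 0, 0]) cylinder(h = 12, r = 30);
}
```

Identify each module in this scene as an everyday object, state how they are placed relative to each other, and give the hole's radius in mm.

A is an open box. The open box has a circular hole through its front wall. The hole's radius is 30 mm.

The subtracted cylinder has r = 30 mm.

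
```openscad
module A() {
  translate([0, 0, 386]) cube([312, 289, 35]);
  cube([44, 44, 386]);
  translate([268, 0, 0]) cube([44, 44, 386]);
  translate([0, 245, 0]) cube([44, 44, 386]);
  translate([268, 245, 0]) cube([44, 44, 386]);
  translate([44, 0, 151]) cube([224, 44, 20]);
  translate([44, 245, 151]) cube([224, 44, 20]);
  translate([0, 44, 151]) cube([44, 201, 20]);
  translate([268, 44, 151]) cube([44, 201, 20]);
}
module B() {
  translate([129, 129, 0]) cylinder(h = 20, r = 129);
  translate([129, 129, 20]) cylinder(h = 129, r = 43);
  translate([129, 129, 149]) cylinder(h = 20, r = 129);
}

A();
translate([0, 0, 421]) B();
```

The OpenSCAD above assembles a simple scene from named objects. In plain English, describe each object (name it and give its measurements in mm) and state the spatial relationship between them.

A is a four-legged stool. The seat is 312×289 mm, 35 mm thick, top at z = 421 mm. It stands on four square legs, each 44×44 mm in cross-section, from z = 0 to the seat underside, each flush with a corner of the seat. Four stretchers, 44 mm wide and 20 mm tall, connect adjacent legs with their undersides at z = 151 mm, each running between the inner faces of the legs it joins and aligned with the legs' outer faces on the other axis.

B is a spool: two coaxial disc flanges of radius 129 mm and thickness 20 mm, joined by a core cylinder of radius 43 mm and height 129 mm. The lower flange rests on z = 0 and the three cylinders share a vertical axis.

The spool is on top of the stool.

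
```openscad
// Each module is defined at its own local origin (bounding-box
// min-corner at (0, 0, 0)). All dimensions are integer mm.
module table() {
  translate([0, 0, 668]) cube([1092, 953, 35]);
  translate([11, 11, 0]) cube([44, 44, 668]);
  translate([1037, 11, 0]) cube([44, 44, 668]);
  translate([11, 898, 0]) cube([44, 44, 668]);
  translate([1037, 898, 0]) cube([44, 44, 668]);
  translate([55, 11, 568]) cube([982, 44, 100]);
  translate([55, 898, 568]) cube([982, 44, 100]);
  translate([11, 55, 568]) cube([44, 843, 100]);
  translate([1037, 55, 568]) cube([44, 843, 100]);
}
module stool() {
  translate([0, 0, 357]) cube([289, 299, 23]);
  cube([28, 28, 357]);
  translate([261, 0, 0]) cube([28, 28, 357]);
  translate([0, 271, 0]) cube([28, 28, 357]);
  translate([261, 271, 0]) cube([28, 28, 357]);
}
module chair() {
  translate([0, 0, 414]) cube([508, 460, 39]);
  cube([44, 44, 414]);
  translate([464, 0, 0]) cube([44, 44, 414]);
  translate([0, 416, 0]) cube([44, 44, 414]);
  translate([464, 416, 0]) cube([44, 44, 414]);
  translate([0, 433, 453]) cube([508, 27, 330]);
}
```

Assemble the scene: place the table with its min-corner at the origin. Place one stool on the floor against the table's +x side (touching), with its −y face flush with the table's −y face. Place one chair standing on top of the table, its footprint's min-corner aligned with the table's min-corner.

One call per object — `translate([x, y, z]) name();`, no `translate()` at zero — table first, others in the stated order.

table();
translate([1092, 0, 0]) stool();
translate([0, 0, 703]) chair();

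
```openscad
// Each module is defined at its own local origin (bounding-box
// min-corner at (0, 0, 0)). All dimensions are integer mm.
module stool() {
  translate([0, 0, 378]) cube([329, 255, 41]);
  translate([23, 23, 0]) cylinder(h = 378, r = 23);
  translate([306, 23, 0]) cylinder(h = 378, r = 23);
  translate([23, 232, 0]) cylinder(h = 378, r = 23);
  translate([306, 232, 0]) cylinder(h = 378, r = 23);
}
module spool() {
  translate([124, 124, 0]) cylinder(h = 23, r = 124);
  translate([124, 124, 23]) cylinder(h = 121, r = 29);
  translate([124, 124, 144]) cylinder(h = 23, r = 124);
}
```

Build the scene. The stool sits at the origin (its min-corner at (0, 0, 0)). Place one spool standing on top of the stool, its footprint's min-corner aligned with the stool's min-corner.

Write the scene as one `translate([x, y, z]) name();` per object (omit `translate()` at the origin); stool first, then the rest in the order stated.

stool();
translate([0, 0, 419]) spool();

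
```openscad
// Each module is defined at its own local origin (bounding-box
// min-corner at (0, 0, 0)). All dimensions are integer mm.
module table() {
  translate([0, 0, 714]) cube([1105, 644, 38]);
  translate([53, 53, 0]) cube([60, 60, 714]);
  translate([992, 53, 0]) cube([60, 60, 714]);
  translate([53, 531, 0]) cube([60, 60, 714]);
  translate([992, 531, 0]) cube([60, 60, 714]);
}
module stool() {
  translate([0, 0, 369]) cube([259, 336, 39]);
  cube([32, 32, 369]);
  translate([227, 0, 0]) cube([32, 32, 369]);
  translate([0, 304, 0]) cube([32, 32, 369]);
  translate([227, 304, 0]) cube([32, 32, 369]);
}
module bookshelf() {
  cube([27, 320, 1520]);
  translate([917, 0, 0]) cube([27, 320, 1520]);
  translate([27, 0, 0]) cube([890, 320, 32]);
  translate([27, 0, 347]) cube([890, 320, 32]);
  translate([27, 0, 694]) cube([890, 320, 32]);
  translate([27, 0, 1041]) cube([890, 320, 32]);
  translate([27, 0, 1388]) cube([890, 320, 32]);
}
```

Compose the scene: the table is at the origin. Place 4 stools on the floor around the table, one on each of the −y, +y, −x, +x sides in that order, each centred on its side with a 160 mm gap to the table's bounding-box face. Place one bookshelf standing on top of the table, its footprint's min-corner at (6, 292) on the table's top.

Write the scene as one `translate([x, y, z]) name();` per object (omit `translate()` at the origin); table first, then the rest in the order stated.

table();
translate([423, -496, 0]) stool();
translate([423, 804, 0]) stool();
translate([-419, 154, 0]) stool();
translate([1265, 154, 0]) stool();
translate([6, 292, 752]) bookshelf();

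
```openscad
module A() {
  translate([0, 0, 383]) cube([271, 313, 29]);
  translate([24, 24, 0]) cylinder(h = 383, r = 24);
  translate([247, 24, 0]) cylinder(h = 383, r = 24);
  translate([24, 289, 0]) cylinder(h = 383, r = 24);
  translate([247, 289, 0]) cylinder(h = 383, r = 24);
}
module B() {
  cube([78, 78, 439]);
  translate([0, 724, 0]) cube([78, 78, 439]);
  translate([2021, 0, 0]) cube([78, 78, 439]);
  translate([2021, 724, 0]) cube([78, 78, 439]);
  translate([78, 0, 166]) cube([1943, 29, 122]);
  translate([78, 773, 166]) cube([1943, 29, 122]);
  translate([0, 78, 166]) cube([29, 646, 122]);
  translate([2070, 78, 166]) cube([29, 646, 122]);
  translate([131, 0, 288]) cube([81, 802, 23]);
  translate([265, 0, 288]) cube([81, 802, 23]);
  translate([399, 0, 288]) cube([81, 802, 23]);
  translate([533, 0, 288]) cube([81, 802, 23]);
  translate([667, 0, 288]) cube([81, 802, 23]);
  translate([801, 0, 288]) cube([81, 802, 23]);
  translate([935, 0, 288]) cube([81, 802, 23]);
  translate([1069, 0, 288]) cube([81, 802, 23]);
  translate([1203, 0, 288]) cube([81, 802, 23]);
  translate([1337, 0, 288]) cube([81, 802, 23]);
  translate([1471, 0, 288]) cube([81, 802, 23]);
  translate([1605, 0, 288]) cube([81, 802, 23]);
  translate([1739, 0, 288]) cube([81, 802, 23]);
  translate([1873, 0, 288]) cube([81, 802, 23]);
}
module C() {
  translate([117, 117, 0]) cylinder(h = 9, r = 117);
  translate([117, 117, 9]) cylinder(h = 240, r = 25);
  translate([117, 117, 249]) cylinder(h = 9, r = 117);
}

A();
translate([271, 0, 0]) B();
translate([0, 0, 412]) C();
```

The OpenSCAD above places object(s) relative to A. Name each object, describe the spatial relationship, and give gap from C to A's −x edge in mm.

A is a stool. B is a bed frame. C is a spool. The bed frame is against the stool's +x side, with their −y faces flush. The spool is on top of the stool. The gap from the spool to the stool's −x edge is 0 mm.

The spool's min-x is at 0; the stool's min-x is 0; gap = 0 mm.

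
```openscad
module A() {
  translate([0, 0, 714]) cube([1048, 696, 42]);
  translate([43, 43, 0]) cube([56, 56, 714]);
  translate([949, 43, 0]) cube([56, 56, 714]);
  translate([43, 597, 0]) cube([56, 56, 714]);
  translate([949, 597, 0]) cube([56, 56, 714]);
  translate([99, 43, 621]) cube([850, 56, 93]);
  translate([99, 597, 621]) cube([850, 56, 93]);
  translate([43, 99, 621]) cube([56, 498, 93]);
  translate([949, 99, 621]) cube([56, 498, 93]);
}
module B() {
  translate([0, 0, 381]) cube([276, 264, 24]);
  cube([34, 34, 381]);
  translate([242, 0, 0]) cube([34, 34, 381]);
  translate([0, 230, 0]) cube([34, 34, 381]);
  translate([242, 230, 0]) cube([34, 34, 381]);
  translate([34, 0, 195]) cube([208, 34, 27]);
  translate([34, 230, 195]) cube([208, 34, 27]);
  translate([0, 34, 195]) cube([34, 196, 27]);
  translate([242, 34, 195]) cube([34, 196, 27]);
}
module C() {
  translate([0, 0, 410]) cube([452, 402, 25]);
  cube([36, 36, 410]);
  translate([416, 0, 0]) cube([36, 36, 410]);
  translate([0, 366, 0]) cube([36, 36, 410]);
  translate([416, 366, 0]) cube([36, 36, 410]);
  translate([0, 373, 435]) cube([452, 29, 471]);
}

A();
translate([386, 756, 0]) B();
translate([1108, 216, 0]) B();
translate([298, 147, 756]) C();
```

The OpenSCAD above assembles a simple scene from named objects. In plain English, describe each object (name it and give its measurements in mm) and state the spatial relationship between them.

A is a rectangular dining table. The top is 1048×696×42 mm with its upper surface at z = 756 mm. It stands on four 56×56 mm square legs, each inset 43 mm from the nearest pair of top edges, running from the floor to the underside of the top. Four apron rails, 56 mm thick and 93 mm tall, run between adjacent legs with their top edges flush with the underside of the top and their outer faces flush with the legs' outer faces.

B is a four-legged stool. The seat is 276×264 mm, 24 mm thick, top at z = 405 mm. It stands on four square legs, each 34×34 mm in cross-section, from z = 0 to the seat underside, each flush with a corner of the seat. Four stretchers, 34 mm wide and 27 mm tall, connect adjacent legs with their undersides at z = 195 mm, each running between the inner faces of the legs it joins and aligned with the legs' outer faces on the other axis.

C is a chair. The seat is a 452×402×25 mm slab with its top at z = 435 mm, on four 36×36 mm corner legs (flush with the seat edges, standing on z = 0). A flat backrest 29 mm thick, 471 mm tall, spans the full seat width and rises from the seat top along its +y edge, rear face flush with the rear of the seat.

Two stools sit around the table at the +y, +x sides. The chair is on top of the table, centred.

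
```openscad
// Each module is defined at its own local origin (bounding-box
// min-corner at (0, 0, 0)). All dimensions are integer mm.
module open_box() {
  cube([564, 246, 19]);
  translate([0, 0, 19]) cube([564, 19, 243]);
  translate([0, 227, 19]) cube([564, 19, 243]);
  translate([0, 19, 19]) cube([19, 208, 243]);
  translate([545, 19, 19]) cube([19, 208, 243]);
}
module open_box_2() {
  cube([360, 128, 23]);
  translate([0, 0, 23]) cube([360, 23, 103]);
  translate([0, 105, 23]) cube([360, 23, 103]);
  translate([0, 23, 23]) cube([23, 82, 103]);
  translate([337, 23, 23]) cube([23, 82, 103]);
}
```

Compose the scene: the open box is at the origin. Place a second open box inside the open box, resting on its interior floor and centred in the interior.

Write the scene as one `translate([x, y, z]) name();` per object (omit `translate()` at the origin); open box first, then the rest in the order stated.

open_box();
translate([102, 59, 19]) open_box_2();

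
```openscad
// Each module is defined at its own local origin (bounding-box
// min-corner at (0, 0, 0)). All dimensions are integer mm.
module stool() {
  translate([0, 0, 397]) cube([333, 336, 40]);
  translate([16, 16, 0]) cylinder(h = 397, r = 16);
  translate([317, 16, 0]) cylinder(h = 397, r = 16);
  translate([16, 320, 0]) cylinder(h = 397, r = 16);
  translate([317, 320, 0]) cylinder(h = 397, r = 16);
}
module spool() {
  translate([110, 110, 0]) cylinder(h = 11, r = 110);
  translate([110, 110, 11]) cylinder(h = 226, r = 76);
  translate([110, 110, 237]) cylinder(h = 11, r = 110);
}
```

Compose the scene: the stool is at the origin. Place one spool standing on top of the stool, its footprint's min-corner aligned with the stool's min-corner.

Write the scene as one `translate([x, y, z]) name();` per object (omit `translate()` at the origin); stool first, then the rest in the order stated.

stool();
translate([0, 0, 437]) spool();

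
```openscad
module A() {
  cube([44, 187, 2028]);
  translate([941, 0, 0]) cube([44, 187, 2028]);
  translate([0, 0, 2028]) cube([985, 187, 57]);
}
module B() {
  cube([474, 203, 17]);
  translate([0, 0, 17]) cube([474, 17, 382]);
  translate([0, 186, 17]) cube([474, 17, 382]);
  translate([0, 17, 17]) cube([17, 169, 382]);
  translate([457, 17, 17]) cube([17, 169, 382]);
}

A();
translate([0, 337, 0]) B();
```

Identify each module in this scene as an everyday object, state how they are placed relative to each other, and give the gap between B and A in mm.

A is a door frame. B is an open box. The open box is on the floor beside the door frame on its +y side. The gap between the open box and the door frame is 150 mm.

The open box's nearest face is 150 mm from the door frame's +y face.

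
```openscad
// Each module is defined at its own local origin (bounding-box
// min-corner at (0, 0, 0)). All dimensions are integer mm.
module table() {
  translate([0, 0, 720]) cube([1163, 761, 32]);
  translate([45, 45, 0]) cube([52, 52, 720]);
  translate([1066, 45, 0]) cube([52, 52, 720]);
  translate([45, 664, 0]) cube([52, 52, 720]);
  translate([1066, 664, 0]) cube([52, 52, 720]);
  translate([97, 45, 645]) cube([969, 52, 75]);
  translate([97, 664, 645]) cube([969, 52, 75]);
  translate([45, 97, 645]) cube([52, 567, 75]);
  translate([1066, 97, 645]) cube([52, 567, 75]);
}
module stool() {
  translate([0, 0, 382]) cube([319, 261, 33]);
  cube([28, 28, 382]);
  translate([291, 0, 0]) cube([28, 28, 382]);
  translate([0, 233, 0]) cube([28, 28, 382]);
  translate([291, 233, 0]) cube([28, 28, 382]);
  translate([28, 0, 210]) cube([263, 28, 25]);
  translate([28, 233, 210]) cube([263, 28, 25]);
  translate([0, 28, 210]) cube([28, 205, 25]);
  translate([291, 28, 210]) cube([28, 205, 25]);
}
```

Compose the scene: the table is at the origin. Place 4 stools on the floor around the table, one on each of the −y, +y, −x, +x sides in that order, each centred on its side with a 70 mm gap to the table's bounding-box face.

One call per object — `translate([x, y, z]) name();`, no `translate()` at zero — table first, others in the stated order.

table();
translate([422, -331, 0]) stool();
translate([422, 831, 0]) stool();
translate([-389, 250, 0]) stool();
translate([1233, 250, 0]) stool();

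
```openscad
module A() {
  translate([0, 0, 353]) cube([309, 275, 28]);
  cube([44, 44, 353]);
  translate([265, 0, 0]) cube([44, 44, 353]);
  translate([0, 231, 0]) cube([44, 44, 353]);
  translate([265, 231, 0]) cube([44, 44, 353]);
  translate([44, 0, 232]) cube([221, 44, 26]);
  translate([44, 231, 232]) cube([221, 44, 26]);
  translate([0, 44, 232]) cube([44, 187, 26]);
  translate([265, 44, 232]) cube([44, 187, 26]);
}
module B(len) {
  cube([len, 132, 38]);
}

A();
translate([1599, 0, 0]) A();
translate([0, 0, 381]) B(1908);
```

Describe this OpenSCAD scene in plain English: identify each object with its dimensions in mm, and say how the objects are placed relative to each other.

A is a four-legged stool. The seat is a 309×275×28 mm slab whose top surface is at z = 381 mm; four square legs, each 44×44 mm in cross-section, run from the floor (z = 0) to the underside of the seat, each flush with a corner of the seat. Four stretchers, 44 mm wide and 26 mm tall, connect adjacent legs with their undersides at z = 232 mm, each running between the inner faces of the legs it joins and aligned with the legs' outer faces on the other axis.

B is a rectangular beam 1908 mm long (x), 132 mm deep (y), 38 mm thick (z).

The beam spans the tops of two stools placed 1290 mm apart, resting at z = 381 mm.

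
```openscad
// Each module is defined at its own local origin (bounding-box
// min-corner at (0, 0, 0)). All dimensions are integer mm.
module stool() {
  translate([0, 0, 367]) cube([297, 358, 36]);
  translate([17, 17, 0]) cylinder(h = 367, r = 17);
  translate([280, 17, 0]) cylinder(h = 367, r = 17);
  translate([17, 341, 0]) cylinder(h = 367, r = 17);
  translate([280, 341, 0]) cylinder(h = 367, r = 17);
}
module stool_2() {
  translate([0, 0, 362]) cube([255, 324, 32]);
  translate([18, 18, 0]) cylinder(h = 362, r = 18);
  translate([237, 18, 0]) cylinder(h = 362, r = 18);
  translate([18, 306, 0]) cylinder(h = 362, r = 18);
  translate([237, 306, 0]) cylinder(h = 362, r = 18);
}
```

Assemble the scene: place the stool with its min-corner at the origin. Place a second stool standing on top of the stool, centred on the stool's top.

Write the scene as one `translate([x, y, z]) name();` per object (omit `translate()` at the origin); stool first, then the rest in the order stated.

stool();
translate([21, 17, 403]) stool_2();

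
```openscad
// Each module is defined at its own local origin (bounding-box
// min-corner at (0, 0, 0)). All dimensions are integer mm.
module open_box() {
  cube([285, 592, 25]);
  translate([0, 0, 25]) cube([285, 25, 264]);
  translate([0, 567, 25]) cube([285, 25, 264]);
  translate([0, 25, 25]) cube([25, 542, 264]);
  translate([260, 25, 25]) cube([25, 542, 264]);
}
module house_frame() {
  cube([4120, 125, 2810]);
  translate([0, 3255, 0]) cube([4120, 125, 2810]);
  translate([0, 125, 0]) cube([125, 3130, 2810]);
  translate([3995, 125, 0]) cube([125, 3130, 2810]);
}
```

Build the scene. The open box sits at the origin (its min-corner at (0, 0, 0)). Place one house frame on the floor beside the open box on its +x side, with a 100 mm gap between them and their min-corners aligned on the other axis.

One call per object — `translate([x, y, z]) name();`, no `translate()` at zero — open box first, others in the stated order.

open_box();
translate([385, 0, 0]) house_frame();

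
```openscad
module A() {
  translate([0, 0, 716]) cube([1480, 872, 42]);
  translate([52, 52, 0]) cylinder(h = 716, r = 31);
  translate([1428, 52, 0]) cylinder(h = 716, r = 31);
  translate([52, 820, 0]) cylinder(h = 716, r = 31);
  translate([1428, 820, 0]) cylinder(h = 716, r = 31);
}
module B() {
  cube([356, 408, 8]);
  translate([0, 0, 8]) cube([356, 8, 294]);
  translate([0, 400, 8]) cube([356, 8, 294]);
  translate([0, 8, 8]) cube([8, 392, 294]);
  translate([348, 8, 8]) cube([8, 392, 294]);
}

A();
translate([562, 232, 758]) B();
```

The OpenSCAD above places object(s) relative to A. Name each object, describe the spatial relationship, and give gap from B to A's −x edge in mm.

The open box's min-x is at 562; the table's min-x is 0; gap = 562 mm.

A is a table. B is an open box. The open box is on top of the table, centred. The gap from the open box to the table's −x edge is 562 mm.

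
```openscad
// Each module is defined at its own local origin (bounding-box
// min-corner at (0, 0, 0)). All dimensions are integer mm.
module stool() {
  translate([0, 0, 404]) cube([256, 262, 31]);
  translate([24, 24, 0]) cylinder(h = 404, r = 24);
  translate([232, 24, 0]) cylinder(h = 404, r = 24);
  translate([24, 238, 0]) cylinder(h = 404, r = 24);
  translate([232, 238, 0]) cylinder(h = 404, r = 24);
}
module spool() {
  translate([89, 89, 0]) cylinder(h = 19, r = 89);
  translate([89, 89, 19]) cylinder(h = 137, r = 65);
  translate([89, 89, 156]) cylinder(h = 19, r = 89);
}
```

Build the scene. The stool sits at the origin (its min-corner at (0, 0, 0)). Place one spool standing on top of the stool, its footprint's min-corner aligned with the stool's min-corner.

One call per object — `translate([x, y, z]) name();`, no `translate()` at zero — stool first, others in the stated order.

stool();
translate([0, 0, 435]) spool();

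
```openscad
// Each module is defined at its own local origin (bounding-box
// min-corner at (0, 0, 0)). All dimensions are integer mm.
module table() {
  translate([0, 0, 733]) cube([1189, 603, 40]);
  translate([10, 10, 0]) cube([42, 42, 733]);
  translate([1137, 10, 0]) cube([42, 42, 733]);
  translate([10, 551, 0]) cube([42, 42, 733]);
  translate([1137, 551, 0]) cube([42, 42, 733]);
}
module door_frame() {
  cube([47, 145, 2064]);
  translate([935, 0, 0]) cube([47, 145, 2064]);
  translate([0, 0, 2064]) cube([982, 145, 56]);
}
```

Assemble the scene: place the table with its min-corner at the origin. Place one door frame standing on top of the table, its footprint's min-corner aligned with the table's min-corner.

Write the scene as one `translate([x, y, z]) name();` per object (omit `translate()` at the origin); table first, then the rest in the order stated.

table();
translate([0, 0, 773]) door_frame();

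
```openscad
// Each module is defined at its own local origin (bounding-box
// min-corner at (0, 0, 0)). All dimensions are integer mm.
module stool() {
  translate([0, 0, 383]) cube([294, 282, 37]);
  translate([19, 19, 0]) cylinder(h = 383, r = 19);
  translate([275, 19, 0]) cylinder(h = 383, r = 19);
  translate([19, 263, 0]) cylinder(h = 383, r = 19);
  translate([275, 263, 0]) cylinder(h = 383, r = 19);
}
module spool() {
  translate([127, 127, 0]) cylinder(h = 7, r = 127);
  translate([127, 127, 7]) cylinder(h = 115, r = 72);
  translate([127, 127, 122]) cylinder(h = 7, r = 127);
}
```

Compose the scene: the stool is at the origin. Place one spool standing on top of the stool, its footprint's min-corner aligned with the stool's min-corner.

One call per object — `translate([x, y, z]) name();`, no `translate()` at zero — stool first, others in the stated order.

stool();
translate([0, 0, 420]) spool();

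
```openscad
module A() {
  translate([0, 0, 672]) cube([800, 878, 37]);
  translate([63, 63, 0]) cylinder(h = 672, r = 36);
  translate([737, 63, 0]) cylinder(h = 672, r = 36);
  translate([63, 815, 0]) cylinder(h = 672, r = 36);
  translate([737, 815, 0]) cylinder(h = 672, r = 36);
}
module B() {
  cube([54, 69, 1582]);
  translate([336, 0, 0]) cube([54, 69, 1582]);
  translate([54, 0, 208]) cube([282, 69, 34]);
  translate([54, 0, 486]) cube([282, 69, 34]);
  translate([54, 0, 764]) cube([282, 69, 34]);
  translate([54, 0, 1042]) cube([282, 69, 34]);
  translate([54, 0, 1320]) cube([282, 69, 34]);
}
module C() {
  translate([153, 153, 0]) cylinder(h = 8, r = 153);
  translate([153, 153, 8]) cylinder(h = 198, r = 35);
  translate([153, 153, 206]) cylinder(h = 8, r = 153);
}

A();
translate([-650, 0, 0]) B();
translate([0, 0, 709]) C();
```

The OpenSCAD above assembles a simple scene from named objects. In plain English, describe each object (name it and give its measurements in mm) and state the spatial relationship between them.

A is a rectangular dining table. The top is 800×878×37 mm with its upper surface at z = 709 mm. It stands on four round legs of 72 mm diameter, each leg's bounding box inset 27 mm from the nearest pair of top edges, running from the floor to the underside of the top.

B is a wooden ladder with two side rails of 54×69 mm section and 1582 mm height, set 390 mm apart overall. Between them run 5 rectangular rungs (69 mm deep, 34 mm thick), front faces flush with the rails' −y face. The bottom of the first rung is 208 mm above the floor and each subsequent rung is 278 mm higher than the one below.

C is a spool: two coaxial disc flanges of radius 153 mm and thickness 8 mm, joined by a core cylinder of radius 35 mm and height 198 mm. The lower flange rests on z = 0 and the three cylinders share a vertical axis.

The ladder is on the floor beside the table on its −x side. The spool is on top of the table.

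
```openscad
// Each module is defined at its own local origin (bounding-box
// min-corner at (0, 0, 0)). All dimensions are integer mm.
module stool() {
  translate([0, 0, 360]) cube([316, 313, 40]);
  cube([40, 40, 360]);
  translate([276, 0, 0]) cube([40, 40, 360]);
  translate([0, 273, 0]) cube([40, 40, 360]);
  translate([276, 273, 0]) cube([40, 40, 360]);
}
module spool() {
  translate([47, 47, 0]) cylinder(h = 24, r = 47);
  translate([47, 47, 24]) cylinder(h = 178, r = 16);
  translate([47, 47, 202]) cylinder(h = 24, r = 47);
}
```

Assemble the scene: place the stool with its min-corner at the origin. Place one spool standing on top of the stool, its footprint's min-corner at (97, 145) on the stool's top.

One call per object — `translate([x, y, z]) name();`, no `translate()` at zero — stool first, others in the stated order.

stool();
translate([97, 145, 400]) spool();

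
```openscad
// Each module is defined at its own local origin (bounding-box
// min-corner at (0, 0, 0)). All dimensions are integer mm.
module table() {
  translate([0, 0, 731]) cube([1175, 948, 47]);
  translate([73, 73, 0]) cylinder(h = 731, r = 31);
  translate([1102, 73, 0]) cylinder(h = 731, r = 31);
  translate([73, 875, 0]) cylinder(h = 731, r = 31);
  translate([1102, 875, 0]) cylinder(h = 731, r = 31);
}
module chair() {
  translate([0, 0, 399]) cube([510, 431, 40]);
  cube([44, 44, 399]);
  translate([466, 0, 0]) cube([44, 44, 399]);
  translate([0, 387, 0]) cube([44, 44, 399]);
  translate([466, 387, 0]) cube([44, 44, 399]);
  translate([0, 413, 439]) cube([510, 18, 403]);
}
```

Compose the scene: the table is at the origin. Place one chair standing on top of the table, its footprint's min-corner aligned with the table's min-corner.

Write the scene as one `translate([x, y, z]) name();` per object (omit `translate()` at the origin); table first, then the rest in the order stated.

table();
translate([0, 0, 778]) chair();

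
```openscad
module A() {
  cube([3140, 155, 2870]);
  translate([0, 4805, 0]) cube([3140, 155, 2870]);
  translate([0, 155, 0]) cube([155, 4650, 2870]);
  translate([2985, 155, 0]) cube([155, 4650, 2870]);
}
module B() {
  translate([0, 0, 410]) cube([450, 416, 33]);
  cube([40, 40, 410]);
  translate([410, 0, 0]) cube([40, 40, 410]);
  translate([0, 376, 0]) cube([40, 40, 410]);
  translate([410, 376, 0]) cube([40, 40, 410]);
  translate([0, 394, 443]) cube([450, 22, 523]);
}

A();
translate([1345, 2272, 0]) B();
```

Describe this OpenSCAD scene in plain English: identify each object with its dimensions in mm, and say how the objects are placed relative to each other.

A is the wall frame of a small rectangular building: four walls, each 2870 mm tall and 155 mm thick, enclosing a footprint 3140 mm (x) by 4960 mm (y) outside-to-outside, with no floor or roof. The front and back walls (the −y and +y sides) span the full width; the two side walls fit between them.

B is a chair: 450×416 mm seat, 33 mm thick, top at z = 443 mm, on four 40 mm square corner legs flush with the seat edges. A 22 mm thick backrest slab spans the full seat width, extending 523 mm above the seat top, its back face flush with the seat's +y edge.

The chair sits inside the house frame, centred.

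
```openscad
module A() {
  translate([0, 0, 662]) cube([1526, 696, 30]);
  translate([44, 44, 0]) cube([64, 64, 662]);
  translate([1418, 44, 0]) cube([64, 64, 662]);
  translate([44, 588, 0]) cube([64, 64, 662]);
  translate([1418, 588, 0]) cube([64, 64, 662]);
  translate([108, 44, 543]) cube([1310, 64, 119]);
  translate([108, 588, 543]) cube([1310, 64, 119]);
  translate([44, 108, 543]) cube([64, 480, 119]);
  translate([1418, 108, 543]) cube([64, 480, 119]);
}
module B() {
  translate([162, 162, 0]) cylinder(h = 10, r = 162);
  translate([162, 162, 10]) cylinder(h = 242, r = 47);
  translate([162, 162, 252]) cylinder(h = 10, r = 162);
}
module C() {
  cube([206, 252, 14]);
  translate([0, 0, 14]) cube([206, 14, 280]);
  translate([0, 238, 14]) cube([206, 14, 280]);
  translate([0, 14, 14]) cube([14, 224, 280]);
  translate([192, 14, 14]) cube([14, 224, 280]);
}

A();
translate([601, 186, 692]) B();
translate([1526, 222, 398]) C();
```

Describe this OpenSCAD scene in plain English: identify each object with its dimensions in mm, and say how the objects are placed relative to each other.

A is a rectangular dining table. The top is 1526×696×30 mm with its upper surface at z = 692 mm. It stands on four 64×64 mm square legs, each inset 44 mm from the nearest pair of top edges, running from the floor to the underside of the top. Four apron rails, 64 mm thick and 119 mm tall, run between adjacent legs with their top edges flush with the underside of the top and their outer faces flush with the legs' outer faces.

B is a spool: two coaxial disc flanges of radius 162 mm and thickness 10 mm, joined by a core cylinder of radius 47 mm and height 242 mm. The lower flange rests on z = 0 and the three cylinders share a vertical axis.

C is an open-topped rectangular box: outside dimensions 206×252×294 mm, with a uniform wall and base thickness of 14 mm. The base is a full 206×252 slab on the floor; four walls sit on top of the base. The front and back walls (the −y and +y sides) span the full width; the two side walls fit between them.

The spool is on top of the table, centred. The open box is beside the table with their tops flush at z = 692.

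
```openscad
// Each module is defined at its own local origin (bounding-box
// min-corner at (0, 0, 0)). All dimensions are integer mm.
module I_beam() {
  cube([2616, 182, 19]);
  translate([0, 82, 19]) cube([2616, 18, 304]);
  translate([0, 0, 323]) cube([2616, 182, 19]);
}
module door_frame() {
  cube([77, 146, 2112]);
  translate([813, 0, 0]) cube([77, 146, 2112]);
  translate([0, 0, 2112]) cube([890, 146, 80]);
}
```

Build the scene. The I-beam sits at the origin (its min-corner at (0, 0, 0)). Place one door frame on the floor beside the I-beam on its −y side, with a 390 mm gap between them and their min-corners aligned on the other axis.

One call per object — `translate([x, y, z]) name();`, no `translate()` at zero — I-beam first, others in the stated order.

I_beam();
translate([0, -536, 0]) door_frame();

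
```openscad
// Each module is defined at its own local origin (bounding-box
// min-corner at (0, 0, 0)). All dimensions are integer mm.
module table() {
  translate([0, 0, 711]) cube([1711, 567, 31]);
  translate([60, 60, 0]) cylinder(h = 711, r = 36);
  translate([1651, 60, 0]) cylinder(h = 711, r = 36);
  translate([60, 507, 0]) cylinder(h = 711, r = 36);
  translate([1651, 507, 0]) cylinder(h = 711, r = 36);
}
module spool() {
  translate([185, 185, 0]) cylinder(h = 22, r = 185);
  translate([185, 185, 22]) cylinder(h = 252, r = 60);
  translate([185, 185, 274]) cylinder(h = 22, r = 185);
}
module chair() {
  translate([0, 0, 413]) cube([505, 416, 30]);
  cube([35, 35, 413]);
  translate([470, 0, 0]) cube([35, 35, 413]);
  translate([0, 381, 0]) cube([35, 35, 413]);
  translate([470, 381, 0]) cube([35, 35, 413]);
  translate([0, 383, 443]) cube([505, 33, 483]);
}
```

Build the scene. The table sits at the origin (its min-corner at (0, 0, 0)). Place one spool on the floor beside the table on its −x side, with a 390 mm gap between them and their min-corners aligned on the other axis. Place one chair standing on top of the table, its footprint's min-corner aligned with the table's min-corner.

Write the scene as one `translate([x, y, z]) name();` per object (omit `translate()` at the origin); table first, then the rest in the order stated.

table();
translate([-760, 0, 0]) spool();
translate([0, 0, 742]) chair();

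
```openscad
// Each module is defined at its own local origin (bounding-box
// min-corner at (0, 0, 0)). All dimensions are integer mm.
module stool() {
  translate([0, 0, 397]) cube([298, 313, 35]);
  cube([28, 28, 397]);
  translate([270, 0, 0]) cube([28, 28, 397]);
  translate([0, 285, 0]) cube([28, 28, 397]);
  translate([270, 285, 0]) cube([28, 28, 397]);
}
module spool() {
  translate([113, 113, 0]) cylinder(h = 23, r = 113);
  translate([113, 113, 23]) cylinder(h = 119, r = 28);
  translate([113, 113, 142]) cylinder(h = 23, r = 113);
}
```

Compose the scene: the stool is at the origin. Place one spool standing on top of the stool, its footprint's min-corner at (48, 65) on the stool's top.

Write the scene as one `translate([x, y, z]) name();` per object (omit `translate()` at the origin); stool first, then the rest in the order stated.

stool();
translate([48, 65, 432]) spool();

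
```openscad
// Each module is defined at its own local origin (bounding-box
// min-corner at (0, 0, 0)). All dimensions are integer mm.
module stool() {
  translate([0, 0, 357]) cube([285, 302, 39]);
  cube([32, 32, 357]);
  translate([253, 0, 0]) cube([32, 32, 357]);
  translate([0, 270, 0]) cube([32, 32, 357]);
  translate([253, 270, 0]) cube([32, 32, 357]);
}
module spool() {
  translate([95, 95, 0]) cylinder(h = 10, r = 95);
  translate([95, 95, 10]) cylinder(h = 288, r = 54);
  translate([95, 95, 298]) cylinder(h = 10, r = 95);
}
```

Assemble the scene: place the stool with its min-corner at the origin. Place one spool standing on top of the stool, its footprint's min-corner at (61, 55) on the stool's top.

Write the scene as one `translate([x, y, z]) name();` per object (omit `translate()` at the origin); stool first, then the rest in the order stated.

stool();
translate([61, 55, 396]) spool();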